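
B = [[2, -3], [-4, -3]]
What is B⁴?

B² = [[16, 3], [4, 21]]
B³ = [[20, -57], [-76, -75]]
B⁴ = [[268, 111], [148, 453]]

[[268, 111], [148, 453]]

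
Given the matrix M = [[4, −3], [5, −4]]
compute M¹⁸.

[[1, 0], [0, 1]]

M² = I (check: tr M = 0 and det M = −1), so M¹⁸ = I since 18 is even.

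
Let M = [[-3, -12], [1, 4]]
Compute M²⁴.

M² = M (a projection; rank 1, trace 1), so M²⁴ = M.

[[-3, -12], [1, 4]]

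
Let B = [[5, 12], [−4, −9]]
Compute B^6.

[[−2183, −4368], [1456, 2913]]

tr B = −4 and det B = 3, so the characteristic polynomial is λ² − (−4)λ + (3) with roots −1 and −3.
Eigenvectors give P = [[−2, −3], [1, 2]] with P⁻¹ = [[−2, −3], [1, 2]], and B = P·diag(−1, −3)·P⁻¹.
Then B^6 = P·diag(1, 729)·P⁻¹ = [[−2, −2187], [1, 1458]] · [[−2, −3], [1, 2]] = [[−2183, −4368], [1456, 2913]].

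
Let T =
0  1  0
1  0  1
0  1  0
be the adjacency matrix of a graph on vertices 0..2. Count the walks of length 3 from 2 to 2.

0

The number of length-3 walks from vertex 2 to vertex 2 is entry (2,2) of T^3, where T is the adjacency matrix.
T^2 = [[1, 0, 1], [0, 2, 0], [1, 0, 1]]
T^3 = [[0, 2, 0], [2, 0, 2], [0, 2, 0]]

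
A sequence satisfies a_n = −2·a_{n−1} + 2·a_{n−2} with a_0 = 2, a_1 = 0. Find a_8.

With companion matrix B = [[−2, 2], [1, 0]], [a_n, a_{n−1}]ᵀ = B·[a_{n−1}, a_{n−2}]ᵀ, so [a_8, a_7]ᵀ = B^7·[a_1, a_0]ᵀ.
B^7 = [[−896, 656], [328, −240]], giving [a_8, a_7]ᵀ = [[1312], [−480]].

1312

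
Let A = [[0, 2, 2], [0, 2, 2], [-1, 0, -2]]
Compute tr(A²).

4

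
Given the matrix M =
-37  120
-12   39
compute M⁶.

[[-6551, 21840], [-2184, 7281]]

tr M = 2 and det M = -3, so the characteristic polynomial is λ² − (2)λ + (-3) with roots 3 and -1.
Eigenvectors give P = [[-3, -10], [-1, -3]] with P⁻¹ = [[3, -10], [-1, 3]], and M = P·diag(3, -1)·P⁻¹.
Then M⁶ = P·diag(729, 1)·P⁻¹ = [[-2187, -10], [-729, -3]] · [[3, -10], [-1, 3]] = [[-6551, 21840], [-2184, 7281]].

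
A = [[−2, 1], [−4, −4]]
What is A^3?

A^2 = [[0, −6], [24, 12]]
A^3 = [[24, 24], [−96, −24]]

[[24, 24], [−96, −24]]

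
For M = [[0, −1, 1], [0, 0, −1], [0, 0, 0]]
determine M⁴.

[[0, 0, 0], [0, 0, 0], [0, 0, 0]]

M is strictly triangular, hence nilpotent: M³ = 0, so M⁴ = 0.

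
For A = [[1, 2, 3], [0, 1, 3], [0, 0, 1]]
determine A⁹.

[[1, 18, 243], [0, 1, 27], [0, 0, 1]]

A = I + N where N = [[0, 2, 3], [0, 0, 3], [0, 0, 0]] is strictly upper-triangular, so N³ = 0.
(I + N)⁹ = I + 9·N + 36·N² = [[1, 18, 243], [0, 1, 27], [0, 0, 1]].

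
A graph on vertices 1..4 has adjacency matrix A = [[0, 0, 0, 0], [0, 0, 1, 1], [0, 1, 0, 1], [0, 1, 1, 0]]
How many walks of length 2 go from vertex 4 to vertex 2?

The number of length-2 walks from vertex 4 to vertex 2 is entry (4,2) of A^2, where A is the adjacency matrix.
A^2 = [[0, 0, 0, 0], [0, 2, 1, 1], [0, 1, 2, 1], [0, 1, 1, 2]]

1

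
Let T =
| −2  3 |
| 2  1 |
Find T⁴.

T² = [[10, −3], [−2, 7]]
T³ = [[−26, 27], [18, 1]]
T⁴ = [[106, −51], [−34, 55]]

[[106, −51], [−34, 55]]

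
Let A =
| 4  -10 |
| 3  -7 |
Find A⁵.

tr A = -3 and det A = 2, so the characteristic polynomial is λ² − (-3)λ + (2) with roots -1 and -2.
Eigenvectors give P = [[2, -5], [1, -3]] with P⁻¹ = [[3, -5], [1, -2]], and A = P·diag(-1, -2)·P⁻¹.
Then A⁵ = P·diag(-1, -32)·P⁻¹ = [[-2, 160], [-1, 96]] · [[3, -5], [1, -2]] = [[154, -310], [93, -187]].

[[154, -310], [93, -187]]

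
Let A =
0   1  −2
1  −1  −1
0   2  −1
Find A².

[[1, −5, 1], [−1, 0, 0], [2, −4, −1]]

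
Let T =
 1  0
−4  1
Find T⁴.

[[1, 0], [−16, 1]]

T = I + N where N = [[0, 0], [−4, 0]] is strictly lower-triangular, so N² = 0.
(I + N)⁴ = I + 4·N = [[1, 0], [−16, 1]].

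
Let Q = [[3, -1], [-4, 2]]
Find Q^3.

[[59, -23], [-92, 36]]

Q^2 = [[13, -5], [-20, 8]]
Q^3 = [[59, -23], [-92, 36]]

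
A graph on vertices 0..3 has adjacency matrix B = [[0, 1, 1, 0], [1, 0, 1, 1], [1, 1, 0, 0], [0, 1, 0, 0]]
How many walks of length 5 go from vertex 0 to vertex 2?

The number of length-5 walks from vertex 0 to vertex 2 is entry (0,2) of B^5, where B is the adjacency matrix.
B^2 = [[2, 1, 1, 1], [1, 3, 1, 0], [1, 1, 2, 1], [1, 0, 1, 1]]
B^3 = [[2, 4, 3, 1], [4, 2, 4, 3], [3, 4, 2, 1], [1, 3, 1, 0]]
B^4 = [[7, 6, 6, 4], [6, 11, 6, 2], [6, 6, 7, 4], [4, 2, 4, 3]]
B^5 = [[12, 17, 13, 6], [17, 14, 17, 11], [13, 17, 12, 6], [6, 11, 6, 2]]

13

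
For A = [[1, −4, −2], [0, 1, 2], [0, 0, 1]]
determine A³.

A = I + N where N = [[0, −4, −2], [0, 0, 2], [0, 0, 0]] is strictly upper-triangular, so N³ = 0.
(I + N)³ = I + 3·N + 3·N² = [[1, −12, −30], [0, 1, 6], [0, 0, 1]].

[[1, −12, −30], [0, 1, 6], [0, 0, 1]]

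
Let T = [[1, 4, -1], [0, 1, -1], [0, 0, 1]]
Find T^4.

T = I + N where N = [[0, 4, -1], [0, 0, -1], [0, 0, 0]] is strictly upper-triangular, so N^3 = 0.
(I + N)^4 = I + 4·N + 6·N^2 = [[1, 16, -28], [0, 1, -4], [0, 0, 1]].

[[1, 16, -28], [0, 1, -4], [0, 0, 1]]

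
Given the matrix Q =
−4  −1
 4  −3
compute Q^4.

Q^2 = [[12, 7], [−28, 5]]
Q^3 = [[−20, −33], [132, 13]]
Q^4 = [[−52, 119], [−476, −171]]

[[−52, 119], [−476, −171]]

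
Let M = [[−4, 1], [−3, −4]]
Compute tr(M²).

26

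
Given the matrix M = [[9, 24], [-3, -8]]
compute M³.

M² = M (a projection; rank 1, trace 1), so M³ = M.

[[9, 24], [-3, -8]]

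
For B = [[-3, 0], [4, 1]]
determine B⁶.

[[729, 0], [-728, 1]]

tr B = -2 and det B = -3, so the characteristic polynomial is λ² − (-2)λ + (-3) with roots -3 and 1.
Eigenvectors give P = [[-1, 0], [1, 1]] with P⁻¹ = [[-1, 0], [1, 1]], and B = P·diag(-3, 1)·P⁻¹.
Then B⁶ = P·diag(729, 1)·P⁻¹ = [[-729, 0], [729, 1]] · [[-1, 0], [1, 1]] = [[729, 0], [-728, 1]].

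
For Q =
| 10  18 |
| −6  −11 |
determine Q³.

tr Q = −1 and det Q = −2, so the characteristic polynomial is λ² − (−1)λ + (−2) with roots −2 and 1.
Eigenvectors give P = [[−3, −2], [2, 1]] with P⁻¹ = [[1, 2], [−2, −3]], and Q = P·diag(−2, 1)·P⁻¹.
Then Q³ = P·diag(−8, 1)·P⁻¹ = [[24, −2], [−16, 1]] · [[1, 2], [−2, −3]] = [[28, 54], [−18, −35]].

[[28, 54], [−18, −35]]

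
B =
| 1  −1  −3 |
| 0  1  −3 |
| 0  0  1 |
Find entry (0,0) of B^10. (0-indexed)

1

B = I + N where N = [[0, −1, −3], [0, 0, −3], [0, 0, 0]] is strictly upper-triangular, so N^3 = 0.
(I + N)^10 = I + 10·N + 45·N^2 = [[1, −10, 105], [0, 1, −30], [0, 0, 1]].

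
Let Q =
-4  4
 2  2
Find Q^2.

[[24, -8], [-4, 12]]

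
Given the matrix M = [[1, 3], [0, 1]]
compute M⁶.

M = I + N where N = [[0, 3], [0, 0]] is strictly upper-triangular, so N² = 0.
(I + N)⁶ = I + 6·N = [[1, 18], [0, 1]].

[[1, 18], [0, 1]]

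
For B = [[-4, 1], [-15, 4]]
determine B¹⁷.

[[-4, 1], [-15, 4]]

B² = I (check: tr B = 0 and det B = -1), so B¹⁷ = B since 17 is odd.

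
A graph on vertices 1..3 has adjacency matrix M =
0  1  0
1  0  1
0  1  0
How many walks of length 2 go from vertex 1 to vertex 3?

1

The number of length-2 walks from vertex 1 to vertex 3 is entry (1,3) of M², where M is the adjacency matrix.
M² = [[1, 0, 1], [0, 2, 0], [1, 0, 1]]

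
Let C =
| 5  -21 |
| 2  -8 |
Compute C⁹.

tr C = -3 and det C = 2, so the characteristic polynomial is λ² − (-3)λ + (2) with roots -2 and -1.
Eigenvectors give P = [[3, 7], [1, 2]] with P⁻¹ = [[-2, 7], [1, -3]], and C = P·diag(-2, -1)·P⁻¹.
Then C⁹ = P·diag(-512, -1)·P⁻¹ = [[-1536, -7], [-512, -2]] · [[-2, 7], [1, -3]] = [[3065, -10731], [1022, -3578]].

[[3065, -10731], [1022, -3578]]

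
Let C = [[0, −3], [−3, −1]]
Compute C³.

[[−9, −30], [−30, −19]]

C² = [[9, 3], [3, 10]]
C³ = [[−9, −30], [−30, −19]]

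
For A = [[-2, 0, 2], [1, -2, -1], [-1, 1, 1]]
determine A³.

A² = [[2, 2, -2], [-3, 3, 3], [2, -1, -2]]
A³ = [[0, -6, 0], [6, -3, -6], [-3, 0, 3]]

[[0, -6, 0], [6, -3, -6], [-3, 0, 3]]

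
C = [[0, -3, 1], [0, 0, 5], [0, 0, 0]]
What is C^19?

[[0, 0, 0], [0, 0, 0], [0, 0, 0]]

C is strictly triangular, hence nilpotent: C^3 = 0, so C^19 = 0.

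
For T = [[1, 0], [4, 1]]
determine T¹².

T = I + N where N = [[0, 0], [4, 0]] is strictly lower-triangular, so N² = 0.
(I + N)¹² = I + 12·N = [[1, 0], [48, 1]].

[[1, 0], [48, 1]]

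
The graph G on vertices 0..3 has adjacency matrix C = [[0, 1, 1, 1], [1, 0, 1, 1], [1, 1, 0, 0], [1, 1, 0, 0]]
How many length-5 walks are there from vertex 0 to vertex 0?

The number of length-5 walks from vertex 0 to vertex 0 is entry (0,0) of C⁵, where C is the adjacency matrix.
C² = [[3, 2, 1, 1], [2, 3, 1, 1], [1, 1, 2, 2], [1, 1, 2, 2]]
C³ = [[4, 5, 5, 5], [5, 4, 5, 5], [5, 5, 2, 2], [5, 5, 2, 2]]
C⁴ = [[15, 14, 9, 9], [14, 15, 9, 9], [9, 9, 10, 10], [9, 9, 10, 10]]
C⁵ = [[32, 33, 29, 29], [33, 32, 29, 29], [29, 29, 18, 18], [29, 29, 18, 18]]

32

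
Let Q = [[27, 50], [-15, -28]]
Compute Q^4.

[[-309, -650], [195, 406]]

tr Q = -1 and det Q = -6, so the characteristic polynomial is λ² − (-1)λ + (-6) with roots 2 and -3.
Eigenvectors give P = [[-2, -5], [1, 3]] with P⁻¹ = [[-3, -5], [1, 2]], and Q = P·diag(2, -3)·P⁻¹.
Then Q^4 = P·diag(16, 81)·P⁻¹ = [[-32, -405], [16, 243]] · [[-3, -5], [1, 2]] = [[-309, -650], [195, 406]].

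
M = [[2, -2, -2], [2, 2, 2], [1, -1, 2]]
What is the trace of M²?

-4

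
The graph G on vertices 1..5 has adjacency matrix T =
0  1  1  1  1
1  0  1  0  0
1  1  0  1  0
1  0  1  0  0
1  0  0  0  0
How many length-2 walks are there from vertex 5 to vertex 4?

The number of length-2 walks from vertex 5 to vertex 4 is entry (5,4) of T², where T is the adjacency matrix.
T² = [[4, 1, 2, 1, 0], [1, 2, 1, 2, 1], [2, 1, 3, 1, 1], [1, 2, 1, 2, 1], [0, 1, 1, 1, 1]]

1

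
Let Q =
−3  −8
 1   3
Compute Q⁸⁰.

[[1, 0], [0, 1]]

Q² = I (check: tr Q = 0 and det Q = −1), so Q⁸⁰ = I since 80 is even.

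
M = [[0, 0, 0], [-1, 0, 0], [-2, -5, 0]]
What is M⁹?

M is strictly triangular, hence nilpotent: M³ = 0, so M⁹ = 0.

[[0, 0, 0], [0, 0, 0], [0, 0, 0]]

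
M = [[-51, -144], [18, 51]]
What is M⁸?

[[6561, 0], [0, 6561]]

tr M = 0 and det M = -9, so the characteristic polynomial is λ² − (0)λ + (-9) with roots -3 and 3.
Eigenvectors give P = [[3, -8], [-1, 3]] with P⁻¹ = [[3, 8], [1, 3]], and M = P·diag(-3, 3)·P⁻¹.
Then M⁸ = P·diag(6561, 6561)·P⁻¹ = [[19683, -52488], [-6561, 19683]] · [[3, 8], [1, 3]] = [[6561, 0], [0, 6561]].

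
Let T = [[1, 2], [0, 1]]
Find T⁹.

T = I + N where N = [[0, 2], [0, 0]] is strictly upper-triangular, so N² = 0.
(I + N)⁹ = I + 9·N = [[1, 18], [0, 1]].

[[1, 18], [0, 1]]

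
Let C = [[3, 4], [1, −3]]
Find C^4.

C^2 = [[13, 0], [0, 13]]
C^3 = [[39, 52], [13, −39]]
C^4 = [[169, 0], [0, 169]]

[[169, 0], [0, 169]]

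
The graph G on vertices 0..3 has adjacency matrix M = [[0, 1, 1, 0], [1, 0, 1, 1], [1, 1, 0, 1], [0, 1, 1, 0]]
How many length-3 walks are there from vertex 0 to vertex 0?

2

The number of length-3 walks from vertex 0 to vertex 0 is entry (0,0) of M^3, where M is the adjacency matrix.
M^2 = [[2, 1, 1, 2], [1, 3, 2, 1], [1, 2, 3, 1], [2, 1, 1, 2]]
M^3 = [[2, 5, 5, 2], [5, 4, 5, 5], [5, 5, 4, 5], [2, 5, 5, 2]]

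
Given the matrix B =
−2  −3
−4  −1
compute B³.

B² = [[16, 9], [12, 13]]
B³ = [[−68, −57], [−76, −49]]

[[−68, −57], [−76, −49]]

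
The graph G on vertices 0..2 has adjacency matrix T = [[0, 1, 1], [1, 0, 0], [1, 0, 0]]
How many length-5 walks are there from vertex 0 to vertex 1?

The number of length-5 walks from vertex 0 to vertex 1 is entry (0,1) of T^5, where T is the adjacency matrix.
T^2 = [[2, 0, 0], [0, 1, 1], [0, 1, 1]]
T^3 = [[0, 2, 2], [2, 0, 0], [2, 0, 0]]
T^4 = [[4, 0, 0], [0, 2, 2], [0, 2, 2]]
T^5 = [[0, 4, 4], [4, 0, 0], [4, 0, 0]]

4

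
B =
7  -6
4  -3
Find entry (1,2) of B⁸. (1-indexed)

tr B = 4 and det B = 3, so the characteristic polynomial is λ² − (4)λ + (3) with roots 3 and 1.
Eigenvectors give P = [[3, 1], [2, 1]] with P⁻¹ = [[1, -1], [-2, 3]], and B = P·diag(3, 1)·P⁻¹.
Then B⁸ = P·diag(6561, 1)·P⁻¹ = [[19683, 1], [13122, 1]] · [[1, -1], [-2, 3]] = [[19681, -19680], [13120, -13119]].

-19680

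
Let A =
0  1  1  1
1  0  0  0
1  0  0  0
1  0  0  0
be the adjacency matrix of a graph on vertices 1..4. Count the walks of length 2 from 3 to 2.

1

The number of length-2 walks from vertex 3 to vertex 2 is entry (3,2) of A², where A is the adjacency matrix.
A² = [[3, 0, 0, 0], [0, 1, 1, 1], [0, 1, 1, 1], [0, 1, 1, 1]]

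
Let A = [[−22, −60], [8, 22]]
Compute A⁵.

tr A = 0 and det A = −4, so the characteristic polynomial is λ² − (0)λ + (−4) with roots 2 and −2.
Eigenvectors give P = [[5, −3], [−2, 1]] with P⁻¹ = [[−1, −3], [−2, −5]], and A = P·diag(2, −2)·P⁻¹.
Then A⁵ = P·diag(32, −32)·P⁻¹ = [[160, 96], [−64, −32]] · [[−1, −3], [−2, −5]] = [[−352, −960], [128, 352]].

[[−352, −960], [128, 352]]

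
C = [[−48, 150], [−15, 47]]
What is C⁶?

[[6714, −19950], [1995, −5921]]

tr C = −1 and det C = −6, so the characteristic polynomial is λ² − (−1)λ + (−6) with roots −3 and 2.
Eigenvectors give P = [[−10, −3], [−3, −1]] with P⁻¹ = [[−1, 3], [3, −10]], and C = P·diag(−3, 2)·P⁻¹.
Then C⁶ = P·diag(729, 64)·P⁻¹ = [[−7290, −192], [−2187, −64]] · [[−1, 3], [3, −10]] = [[6714, −19950], [1995, −5921]].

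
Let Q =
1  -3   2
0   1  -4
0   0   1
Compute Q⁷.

Q = I + N where N = [[0, -3, 2], [0, 0, -4], [0, 0, 0]] is strictly upper-triangular, so N³ = 0.
(I + N)⁷ = I + 7·N + 21·N² = [[1, -21, 266], [0, 1, -28], [0, 0, 1]].

[[1, -21, 266], [0, 1, -28], [0, 0, 1]]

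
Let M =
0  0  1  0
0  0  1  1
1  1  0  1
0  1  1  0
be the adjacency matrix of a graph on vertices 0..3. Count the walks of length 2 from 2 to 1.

The number of length-2 walks from vertex 2 to vertex 1 is entry (2,1) of M², where M is the adjacency matrix.
M² = [[1, 1, 0, 1], [1, 2, 1, 1], [0, 1, 3, 1], [1, 1, 1, 2]]

1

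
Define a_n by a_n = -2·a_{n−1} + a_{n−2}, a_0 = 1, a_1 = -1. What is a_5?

-41

With companion matrix M = [[-2, 1], [1, 0]], [a_n, a_{n−1}]ᵀ = M·[a_{n−1}, a_{n−2}]ᵀ, so [a_5, a_4]ᵀ = M⁴·[a_1, a_0]ᵀ.
M⁴ = [[29, -12], [-12, 5]], giving [a_5, a_4]ᵀ = [[-41], [17]].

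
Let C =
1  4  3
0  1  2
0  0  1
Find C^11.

[[1, 44, 473], [0, 1, 22], [0, 0, 1]]

C = I + N where N = [[0, 4, 3], [0, 0, 2], [0, 0, 0]] is strictly upper-triangular, so N^3 = 0.
(I + N)^11 = I + 11·N + 55·N^2 = [[1, 44, 473], [0, 1, 22], [0, 0, 1]].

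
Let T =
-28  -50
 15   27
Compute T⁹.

tr T = -1 and det T = -6, so the characteristic polynomial is λ² − (-1)λ + (-6) with roots 2 and -3.
Eigenvectors give P = [[-5, -2], [3, 1]] with P⁻¹ = [[1, 2], [-3, -5]], and T = P·diag(2, -3)·P⁻¹.
Then T⁹ = P·diag(512, -19683)·P⁻¹ = [[-2560, 39366], [1536, -19683]] · [[1, 2], [-3, -5]] = [[-120658, -201950], [60585, 101487]].

[[-120658, -201950], [60585, 101487]]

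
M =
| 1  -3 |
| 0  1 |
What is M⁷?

M = I + N where N = [[0, -3], [0, 0]] is strictly upper-triangular, so N² = 0.
(I + N)⁷ = I + 7·N = [[1, -21], [0, 1]].

[[1, -21], [0, 1]]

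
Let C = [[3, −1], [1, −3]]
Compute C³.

C² = [[8, 0], [0, 8]]
C³ = [[24, −8], [8, −24]]

[[24, −8], [8, −24]]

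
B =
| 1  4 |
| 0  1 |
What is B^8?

B = I + N where N = [[0, 4], [0, 0]] is strictly upper-triangular, so N^2 = 0.
(I + N)^8 = I + 8·N = [[1, 32], [0, 1]].

[[1, 32], [0, 1]]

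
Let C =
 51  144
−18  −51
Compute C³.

[[459, 1296], [−162, −459]]

tr C = 0 and det C = −9, so the characteristic polynomial is λ² − (0)λ + (−9) with roots 3 and −3.
Eigenvectors give P = [[3, −8], [−1, 3]] with P⁻¹ = [[3, 8], [1, 3]], and C = P·diag(3, −3)·P⁻¹.
Then C³ = P·diag(27, −27)·P⁻¹ = [[81, 216], [−27, −81]] · [[3, 8], [1, 3]] = [[459, 1296], [−162, −459]].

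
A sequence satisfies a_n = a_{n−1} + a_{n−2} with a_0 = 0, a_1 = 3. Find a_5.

With companion matrix A = [[1, 1], [1, 0]], [a_n, a_{n−1}]ᵀ = A·[a_{n−1}, a_{n−2}]ᵀ, so [a_5, a_4]ᵀ = A⁴·[a_1, a_0]ᵀ.
A⁴ = [[5, 3], [3, 2]], giving [a_5, a_4]ᵀ = [[15], [9]].

15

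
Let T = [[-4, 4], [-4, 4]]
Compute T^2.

[[0, 0], [0, 0]]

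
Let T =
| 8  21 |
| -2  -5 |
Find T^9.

[[3578, 10731], [-1022, -3065]]

tr T = 3 and det T = 2, so the characteristic polynomial is λ² − (3)λ + (2) with roots 1 and 2.
Eigenvectors give P = [[-3, 7], [1, -2]] with P⁻¹ = [[2, 7], [1, 3]], and T = P·diag(1, 2)·P⁻¹.
Then T^9 = P·diag(1, 512)·P⁻¹ = [[-3, 3584], [1, -1024]] · [[2, 7], [1, 3]] = [[3578, 10731], [-1022, -3065]].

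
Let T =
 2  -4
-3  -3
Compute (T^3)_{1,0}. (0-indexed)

T^2 = [[16, 4], [3, 21]]
T^3 = [[20, -76], [-57, -75]]

-57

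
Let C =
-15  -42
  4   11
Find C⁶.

tr C = -4 and det C = 3, so the characteristic polynomial is λ² − (-4)λ + (3) with roots -3 and -1.
Eigenvectors give P = [[7, -3], [-2, 1]] with P⁻¹ = [[1, 3], [2, 7]], and C = P·diag(-3, -1)·P⁻¹.
Then C⁶ = P·diag(729, 1)·P⁻¹ = [[5103, -3], [-1458, 1]] · [[1, 3], [2, 7]] = [[5097, 15288], [-1456, -4367]].

[[5097, 15288], [-1456, -4367]]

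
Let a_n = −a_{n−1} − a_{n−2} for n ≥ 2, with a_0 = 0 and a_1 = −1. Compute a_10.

−1

With companion matrix M = [[−1, −1], [1, 0]], [a_n, a_{n−1}]ᵀ = M·[a_{n−1}, a_{n−2}]ᵀ, so [a_10, a_9]ᵀ = M⁹·[a_1, a_0]ᵀ.
M⁹ = [[1, 0], [0, 1]], giving [a_10, a_9]ᵀ = [[−1], [0]].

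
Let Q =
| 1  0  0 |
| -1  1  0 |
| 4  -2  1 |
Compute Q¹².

Q = I + N where N = [[0, 0, 0], [-1, 0, 0], [4, -2, 0]] is strictly lower-triangular, so N³ = 0.
(I + N)¹² = I + 12·N + 66·N² = [[1, 0, 0], [-12, 1, 0], [180, -24, 1]].

[[1, 0, 0], [-12, 1, 0], [180, -24, 1]]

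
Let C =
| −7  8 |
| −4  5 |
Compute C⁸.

[[13121, −13120], [6560, −6559]]

tr C = −2 and det C = −3, so the characteristic polynomial is λ² − (−2)λ + (−3) with roots −3 and 1.
Eigenvectors give P = [[2, −1], [1, −1]] with P⁻¹ = [[1, −1], [1, −2]], and C = P·diag(−3, 1)·P⁻¹.
Then C⁸ = P·diag(6561, 1)·P⁻¹ = [[13122, −1], [6561, −1]] · [[1, −1], [1, −2]] = [[13121, −13120], [6560, −6559]].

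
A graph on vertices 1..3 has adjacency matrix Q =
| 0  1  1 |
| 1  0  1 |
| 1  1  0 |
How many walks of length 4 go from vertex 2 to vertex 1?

The number of length-4 walks from vertex 2 to vertex 1 is entry (2,1) of Q⁴, where Q is the adjacency matrix.
Q² = [[2, 1, 1], [1, 2, 1], [1, 1, 2]]
Q³ = [[2, 3, 3], [3, 2, 3], [3, 3, 2]]
Q⁴ = [[6, 5, 5], [5, 6, 5], [5, 5, 6]]

5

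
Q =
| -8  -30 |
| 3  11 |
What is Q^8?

tr Q = 3 and det Q = 2, so the characteristic polynomial is λ² − (3)λ + (2) with roots 2 and 1.
Eigenvectors give P = [[3, 10], [-1, -3]] with P⁻¹ = [[-3, -10], [1, 3]], and Q = P·diag(2, 1)·P⁻¹.
Then Q^8 = P·diag(256, 1)·P⁻¹ = [[768, 10], [-256, -3]] · [[-3, -10], [1, 3]] = [[-2294, -7650], [765, 2551]].

[[-2294, -7650], [765, 2551]]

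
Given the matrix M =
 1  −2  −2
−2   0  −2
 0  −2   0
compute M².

[[5, 2, 2], [−2, 8, 4], [4, 0, 4]]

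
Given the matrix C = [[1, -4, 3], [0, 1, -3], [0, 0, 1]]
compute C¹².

[[1, -48, 828], [0, 1, -36], [0, 0, 1]]

C = I + N where N = [[0, -4, 3], [0, 0, -3], [0, 0, 0]] is strictly upper-triangular, so N³ = 0.
(I + N)¹² = I + 12·N + 66·N² = [[1, -48, 828], [0, 1, -36], [0, 0, 1]].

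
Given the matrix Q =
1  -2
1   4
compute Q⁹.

tr Q = 5 and det Q = 6, so the characteristic polynomial is λ² − (5)λ + (6) with roots 2 and 3.
Eigenvectors give P = [[-2, -1], [1, 1]] with P⁻¹ = [[-1, -1], [1, 2]], and Q = P·diag(2, 3)·P⁻¹.
Then Q⁹ = P·diag(512, 19683)·P⁻¹ = [[-1024, -19683], [512, 19683]] · [[-1, -1], [1, 2]] = [[-18659, -38342], [19171, 38854]].

[[-18659, -38342], [19171, 38854]]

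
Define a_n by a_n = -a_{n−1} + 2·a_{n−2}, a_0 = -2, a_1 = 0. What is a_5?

With companion matrix B = [[-1, 2], [1, 0]], [a_n, a_{n−1}]ᵀ = B·[a_{n−1}, a_{n−2}]ᵀ, so [a_5, a_4]ᵀ = B⁴·[a_1, a_0]ᵀ.
B⁴ = [[11, -10], [-5, 6]], giving [a_5, a_4]ᵀ = [[20], [-12]].

20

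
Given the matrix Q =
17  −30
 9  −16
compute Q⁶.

[[379, −630], [189, −314]]

tr Q = 1 and det Q = −2, so the characteristic polynomial is λ² − (1)λ + (−2) with roots −1 and 2.
Eigenvectors give P = [[5, −2], [3, −1]] with P⁻¹ = [[−1, 2], [−3, 5]], and Q = P·diag(−1, 2)·P⁻¹.
Then Q⁶ = P·diag(1, 64)·P⁻¹ = [[5, −128], [3, −64]] · [[−1, 2], [−3, 5]] = [[379, −630], [189, −314]].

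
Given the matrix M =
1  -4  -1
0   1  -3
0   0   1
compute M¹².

M = I + N where N = [[0, -4, -1], [0, 0, -3], [0, 0, 0]] is strictly upper-triangular, so N³ = 0.
(I + N)¹² = I + 12·N + 66·N² = [[1, -48, 780], [0, 1, -36], [0, 0, 1]].

[[1, -48, 780], [0, 1, -36], [0, 0, 1]]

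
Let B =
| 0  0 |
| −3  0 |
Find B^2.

B is strictly triangular, hence nilpotent: B^2 = 0, so B^2 = 0.

[[0, 0], [0, 0]]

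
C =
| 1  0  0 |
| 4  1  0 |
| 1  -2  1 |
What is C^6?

C = I + N where N = [[0, 0, 0], [4, 0, 0], [1, -2, 0]] is strictly lower-triangular, so N^3 = 0.
(I + N)^6 = I + 6·N + 15·N^2 = [[1, 0, 0], [24, 1, 0], [-114, -12, 1]].

[[1, 0, 0], [24, 1, 0], [-114, -12, 1]]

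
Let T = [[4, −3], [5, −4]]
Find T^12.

[[1, 0], [0, 1]]

T² = I (check: tr T = 0 and det T = −1), so T^12 = I since 12 is even.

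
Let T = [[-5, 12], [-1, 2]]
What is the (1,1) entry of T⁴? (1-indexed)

tr T = -3 and det T = 2, so the characteristic polynomial is λ² − (-3)λ + (2) with roots -2 and -1.
Eigenvectors give P = [[-4, 3], [-1, 1]] with P⁻¹ = [[-1, 3], [-1, 4]], and T = P·diag(-2, -1)·P⁻¹.
Then T⁴ = P·diag(16, 1)·P⁻¹ = [[-64, 3], [-16, 1]] · [[-1, 3], [-1, 4]] = [[61, -180], [15, -44]].

61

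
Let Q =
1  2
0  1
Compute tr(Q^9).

Q = I + N where N = [[0, 2], [0, 0]] is strictly upper-triangular, so N^2 = 0.
(I + N)^9 = I + 9·N = [[1, 18], [0, 1]].

2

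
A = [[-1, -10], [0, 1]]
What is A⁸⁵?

[[-1, -10], [0, 1]]

A² = I (check: tr A = 0 and det A = -1), so A⁸⁵ = A since 85 is odd.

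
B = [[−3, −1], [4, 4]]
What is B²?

[[5, −1], [4, 12]]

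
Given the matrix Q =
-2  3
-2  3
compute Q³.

[[-2, 3], [-2, 3]]

Q² = Q (a projection; rank 1, trace 1), so Q³ = Q.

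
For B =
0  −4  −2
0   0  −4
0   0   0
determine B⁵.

[[0, 0, 0], [0, 0, 0], [0, 0, 0]]

B is strictly triangular, hence nilpotent: B³ = 0, so B⁵ = 0.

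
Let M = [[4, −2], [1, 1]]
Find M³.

tr M = 5 and det M = 6, so the characteristic polynomial is λ² − (5)λ + (6) with roots 2 and 3.
Eigenvectors give P = [[−1, 2], [−1, 1]] with P⁻¹ = [[1, −2], [1, −1]], and M = P·diag(2, 3)·P⁻¹.
Then M³ = P·diag(8, 27)·P⁻¹ = [[−8, 54], [−8, 27]] · [[1, −2], [1, −1]] = [[46, −38], [19, −11]].

[[46, −38], [19, −11]]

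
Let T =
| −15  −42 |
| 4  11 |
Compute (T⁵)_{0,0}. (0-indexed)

tr T = −4 and det T = 3, so the characteristic polynomial is λ² − (−4)λ + (3) with roots −1 and −3.
Eigenvectors give P = [[−3, 7], [1, −2]] with P⁻¹ = [[2, 7], [1, 3]], and T = P·diag(−1, −3)·P⁻¹.
Then T⁵ = P·diag(−1, −243)·P⁻¹ = [[3, −1701], [−1, 486]] · [[2, 7], [1, 3]] = [[−1695, −5082], [484, 1451]].

−1695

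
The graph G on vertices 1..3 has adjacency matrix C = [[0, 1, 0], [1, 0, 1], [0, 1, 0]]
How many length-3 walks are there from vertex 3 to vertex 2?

The number of length-3 walks from vertex 3 to vertex 2 is entry (3,2) of C³, where C is the adjacency matrix.
C² = [[1, 0, 1], [0, 2, 0], [1, 0, 1]]
C³ = [[0, 2, 0], [2, 0, 2], [0, 2, 0]]

2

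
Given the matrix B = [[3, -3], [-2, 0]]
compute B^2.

[[15, -9], [-6, 6]]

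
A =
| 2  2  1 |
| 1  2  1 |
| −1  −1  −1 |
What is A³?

A² = [[5, 7, 3], [3, 5, 2], [−2, −3, −1]]
A³ = [[14, 21, 9], [9, 14, 6], [−6, −9, −4]]

[[14, 21, 9], [9, 14, 6], [−6, −9, −4]]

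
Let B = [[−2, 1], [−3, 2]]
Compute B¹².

B² = I (check: tr B = 0 and det B = −1), so B¹² = I since 12 is even.

[[1, 0], [0, 1]]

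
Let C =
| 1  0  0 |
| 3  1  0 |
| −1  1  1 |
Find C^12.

C = I + N where N = [[0, 0, 0], [3, 0, 0], [−1, 1, 0]] is strictly lower-triangular, so N^3 = 0.
(I + N)^12 = I + 12·N + 66·N^2 = [[1, 0, 0], [36, 1, 0], [186, 12, 1]].

[[1, 0, 0], [36, 1, 0], [186, 12, 1]]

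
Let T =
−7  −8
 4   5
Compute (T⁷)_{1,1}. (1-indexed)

−4375

tr T = −2 and det T = −3, so the characteristic polynomial is λ² − (−2)λ + (−3) with roots 1 and −3.
Eigenvectors give P = [[−1, −2], [1, 1]] with P⁻¹ = [[1, 2], [−1, −1]], and T = P·diag(1, −3)·P⁻¹.
Then T⁷ = P·diag(1, −2187)·P⁻¹ = [[−1, 4374], [1, −2187]] · [[1, 2], [−1, −1]] = [[−4375, −4376], [2188, 2189]].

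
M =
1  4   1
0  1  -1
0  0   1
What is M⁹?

M = I + N where N = [[0, 4, 1], [0, 0, -1], [0, 0, 0]] is strictly upper-triangular, so N³ = 0.
(I + N)⁹ = I + 9·N + 36·N² = [[1, 36, -135], [0, 1, -9], [0, 0, 1]].

[[1, 36, -135], [0, 1, -9], [0, 0, 1]]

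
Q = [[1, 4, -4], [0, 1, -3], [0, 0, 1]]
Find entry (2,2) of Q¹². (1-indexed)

Q = I + N where N = [[0, 4, -4], [0, 0, -3], [0, 0, 0]] is strictly upper-triangular, so N³ = 0.
(I + N)¹² = I + 12·N + 66·N² = [[1, 48, -840], [0, 1, -36], [0, 0, 1]].

1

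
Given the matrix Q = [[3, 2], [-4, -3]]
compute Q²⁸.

Q² = I (check: tr Q = 0 and det Q = -1), so Q²⁸ = I since 28 is even.

[[1, 0], [0, 1]]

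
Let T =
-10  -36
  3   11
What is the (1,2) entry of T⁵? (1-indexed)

-396

tr T = 1 and det T = -2, so the characteristic polynomial is λ² − (1)λ + (-2) with roots 2 and -1.
Eigenvectors give P = [[3, -4], [-1, 1]] with P⁻¹ = [[-1, -4], [-1, -3]], and T = P·diag(2, -1)·P⁻¹.
Then T⁵ = P·diag(32, -1)·P⁻¹ = [[96, 4], [-32, -1]] · [[-1, -4], [-1, -3]] = [[-100, -396], [33, 131]].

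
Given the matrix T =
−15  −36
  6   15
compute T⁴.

[[81, 0], [0, 81]]

tr T = 0 and det T = −9, so the characteristic polynomial is λ² − (0)λ + (−9) with roots −3 and 3.
Eigenvectors give P = [[−3, −2], [1, 1]] with P⁻¹ = [[−1, −2], [1, 3]], and T = P·diag(−3, 3)·P⁻¹.
Then T⁴ = P·diag(81, 81)·P⁻¹ = [[−243, −162], [81, 81]] · [[−1, −2], [1, 3]] = [[81, 0], [0, 81]].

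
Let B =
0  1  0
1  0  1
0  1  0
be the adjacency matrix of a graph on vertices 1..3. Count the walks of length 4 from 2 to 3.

0

The number of length-4 walks from vertex 2 to vertex 3 is entry (2,3) of B^4, where B is the adjacency matrix.
B^2 = [[1, 0, 1], [0, 2, 0], [1, 0, 1]]
B^3 = [[0, 2, 0], [2, 0, 2], [0, 2, 0]]
B^4 = [[2, 0, 2], [0, 4, 0], [2, 0, 2]]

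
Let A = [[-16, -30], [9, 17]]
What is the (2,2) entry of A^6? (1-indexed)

tr A = 1 and det A = -2, so the characteristic polynomial is λ² − (1)λ + (-2) with roots 2 and -1.
Eigenvectors give P = [[-5, -2], [3, 1]] with P⁻¹ = [[1, 2], [-3, -5]], and A = P·diag(2, -1)·P⁻¹.
Then A^6 = P·diag(64, 1)·P⁻¹ = [[-320, -2], [192, 1]] · [[1, 2], [-3, -5]] = [[-314, -630], [189, 379]].

379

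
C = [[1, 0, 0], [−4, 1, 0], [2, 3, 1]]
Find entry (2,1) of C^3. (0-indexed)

C = I + N where N = [[0, 0, 0], [−4, 0, 0], [2, 3, 0]] is strictly lower-triangular, so N^3 = 0.
(I + N)^3 = I + 3·N + 3·N^2 = [[1, 0, 0], [−12, 1, 0], [−30, 9, 1]].

9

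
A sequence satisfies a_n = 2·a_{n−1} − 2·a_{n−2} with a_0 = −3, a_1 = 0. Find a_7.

With companion matrix B = [[2, −2], [1, 0]], [a_n, a_{n−1}]ᵀ = B·[a_{n−1}, a_{n−2}]ᵀ, so [a_7, a_6]ᵀ = B⁶·[a_1, a_0]ᵀ.
B⁶ = [[−8, 16], [−8, 8]], giving [a_7, a_6]ᵀ = [[−48], [−24]].

−48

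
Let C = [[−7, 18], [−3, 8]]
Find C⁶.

tr C = 1 and det C = −2, so the characteristic polynomial is λ² − (1)λ + (−2) with roots −1 and 2.
Eigenvectors give P = [[3, −2], [1, −1]] with P⁻¹ = [[1, −2], [1, −3]], and C = P·diag(−1, 2)·P⁻¹.
Then C⁶ = P·diag(1, 64)·P⁻¹ = [[3, −128], [1, −64]] · [[1, −2], [1, −3]] = [[−125, 378], [−63, 190]].

[[−125, 378], [−63, 190]]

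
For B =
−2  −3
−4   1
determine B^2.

[[16, 3], [4, 13]]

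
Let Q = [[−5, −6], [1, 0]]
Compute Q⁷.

tr Q = −5 and det Q = 6, so the characteristic polynomial is λ² − (−5)λ + (6) with roots −3 and −2.
Eigenvectors give P = [[3, −2], [−1, 1]] with P⁻¹ = [[1, 2], [1, 3]], and Q = P·diag(−3, −2)·P⁻¹.
Then Q⁷ = P·diag(−2187, −128)·P⁻¹ = [[−6561, 256], [2187, −128]] · [[1, 2], [1, 3]] = [[−6305, −12354], [2059, 3990]].

[[−6305, −12354], [2059, 3990]]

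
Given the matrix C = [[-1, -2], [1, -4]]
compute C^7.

[[1931, -4118], [2059, -4246]]

tr C = -5 and det C = 6, so the characteristic polynomial is λ² − (-5)λ + (6) with roots -2 and -3.
Eigenvectors give P = [[2, 1], [1, 1]] with P⁻¹ = [[1, -1], [-1, 2]], and C = P·diag(-2, -3)·P⁻¹.
Then C^7 = P·diag(-128, -2187)·P⁻¹ = [[-256, -2187], [-128, -2187]] · [[1, -1], [-1, 2]] = [[1931, -4118], [2059, -4246]].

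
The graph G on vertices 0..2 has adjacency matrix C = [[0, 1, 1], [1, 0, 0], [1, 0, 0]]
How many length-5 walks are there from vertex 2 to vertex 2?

The number of length-5 walks from vertex 2 to vertex 2 is entry (2,2) of C^5, where C is the adjacency matrix.
C^2 = [[2, 0, 0], [0, 1, 1], [0, 1, 1]]
C^3 = [[0, 2, 2], [2, 0, 0], [2, 0, 0]]
C^4 = [[4, 0, 0], [0, 2, 2], [0, 2, 2]]
C^5 = [[0, 4, 4], [4, 0, 0], [4, 0, 0]]

0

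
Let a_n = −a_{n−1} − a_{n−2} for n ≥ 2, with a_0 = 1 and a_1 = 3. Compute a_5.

−4

With companion matrix A = [[−1, −1], [1, 0]], [a_n, a_{n−1}]ᵀ = A·[a_{n−1}, a_{n−2}]ᵀ, so [a_5, a_4]ᵀ = A⁴·[a_1, a_0]ᵀ.
A⁴ = [[−1, −1], [1, 0]], giving [a_5, a_4]ᵀ = [[−4], [3]].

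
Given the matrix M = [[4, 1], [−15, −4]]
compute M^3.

M² = I (check: tr M = 0 and det M = −1), so M^3 = M since 3 is odd.

[[4, 1], [−15, −4]]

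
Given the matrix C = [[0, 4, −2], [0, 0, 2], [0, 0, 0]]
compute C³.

[[0, 0, 0], [0, 0, 0], [0, 0, 0]]

C is strictly triangular, hence nilpotent: C³ = 0, so C³ = 0.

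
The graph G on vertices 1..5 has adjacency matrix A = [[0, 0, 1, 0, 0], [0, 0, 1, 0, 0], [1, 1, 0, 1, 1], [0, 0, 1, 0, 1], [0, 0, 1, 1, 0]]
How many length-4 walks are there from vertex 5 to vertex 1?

The number of length-4 walks from vertex 5 to vertex 1 is entry (5,1) of A^4, where A is the adjacency matrix.
A^2 = [[1, 1, 0, 1, 1], [1, 1, 0, 1, 1], [0, 0, 4, 1, 1], [1, 1, 1, 2, 1], [1, 1, 1, 1, 2]]
A^3 = [[0, 0, 4, 1, 1], [0, 0, 4, 1, 1], [4, 4, 2, 5, 5], [1, 1, 5, 2, 3], [1, 1, 5, 3, 2]]
A^4 = [[4, 4, 2, 5, 5], [4, 4, 2, 5, 5], [2, 2, 18, 7, 7], [5, 5, 7, 8, 7], [5, 5, 7, 7, 8]]

5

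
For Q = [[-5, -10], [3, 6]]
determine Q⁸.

Q² = Q (a projection; rank 1, trace 1), so Q⁸ = Q.

[[-5, -10], [3, 6]]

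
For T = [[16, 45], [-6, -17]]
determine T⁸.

[[-1274, -3825], [510, 1531]]

tr T = -1 and det T = -2, so the characteristic polynomial is λ² − (-1)λ + (-2) with roots -2 and 1.
Eigenvectors give P = [[-5, -3], [2, 1]] with P⁻¹ = [[1, 3], [-2, -5]], and T = P·diag(-2, 1)·P⁻¹.
Then T⁸ = P·diag(256, 1)·P⁻¹ = [[-1280, -3], [512, 1]] · [[1, 3], [-2, -5]] = [[-1274, -3825], [510, 1531]].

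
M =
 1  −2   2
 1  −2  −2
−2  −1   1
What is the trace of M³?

−60

M² = [[−5, 0, 8], [3, 4, 4], [−5, 5, −1]]
M³ = [[−21, 2, −2], [−1, −18, 2], [2, 1, −21]]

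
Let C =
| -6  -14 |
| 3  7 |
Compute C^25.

C² = C (a projection; rank 1, trace 1), so C^25 = C.

[[-6, -14], [3, 7]]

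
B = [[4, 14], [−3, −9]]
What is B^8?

[[−37574, −88270], [18915, 44391]]

tr B = −5 and det B = 6, so the characteristic polynomial is λ² − (−5)λ + (6) with roots −3 and −2.
Eigenvectors give P = [[−2, 7], [1, −3]] with P⁻¹ = [[3, 7], [1, 2]], and B = P·diag(−3, −2)·P⁻¹.
Then B^8 = P·diag(6561, 256)·P⁻¹ = [[−13122, 1792], [6561, −768]] · [[3, 7], [1, 2]] = [[−37574, −88270], [18915, 44391]].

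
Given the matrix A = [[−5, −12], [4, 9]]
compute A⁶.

[[−2183, −4368], [1456, 2913]]

tr A = 4 and det A = 3, so the characteristic polynomial is λ² − (4)λ + (3) with roots 3 and 1.
Eigenvectors give P = [[−3, −2], [2, 1]] with P⁻¹ = [[1, 2], [−2, −3]], and A = P·diag(3, 1)·P⁻¹.
Then A⁶ = P·diag(729, 1)·P⁻¹ = [[−2187, −2], [1458, 1]] · [[1, 2], [−2, −3]] = [[−2183, −4368], [1456, 2913]].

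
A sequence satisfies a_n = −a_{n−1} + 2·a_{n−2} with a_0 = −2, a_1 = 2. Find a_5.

42

With companion matrix A = [[−1, 2], [1, 0]], [a_n, a_{n−1}]ᵀ = A·[a_{n−1}, a_{n−2}]ᵀ, so [a_5, a_4]ᵀ = A⁴·[a_1, a_0]ᵀ.
A⁴ = [[11, −10], [−5, 6]], giving [a_5, a_4]ᵀ = [[42], [−22]].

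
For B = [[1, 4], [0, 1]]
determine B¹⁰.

[[1, 40], [0, 1]]

B = I + N where N = [[0, 4], [0, 0]] is strictly upper-triangular, so N² = 0.
(I + N)¹⁰ = I + 10·N = [[1, 40], [0, 1]].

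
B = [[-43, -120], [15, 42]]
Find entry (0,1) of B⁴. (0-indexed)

1560

tr B = -1 and det B = -6, so the characteristic polynomial is λ² − (-1)λ + (-6) with roots 2 and -3.
Eigenvectors give P = [[-8, -3], [3, 1]] with P⁻¹ = [[1, 3], [-3, -8]], and B = P·diag(2, -3)·P⁻¹.
Then B⁴ = P·diag(16, 81)·P⁻¹ = [[-128, -243], [48, 81]] · [[1, 3], [-3, -8]] = [[601, 1560], [-195, -504]].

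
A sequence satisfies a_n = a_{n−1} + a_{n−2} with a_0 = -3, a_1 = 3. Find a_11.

With companion matrix Q = [[1, 1], [1, 0]], [a_n, a_{n−1}]ᵀ = Q·[a_{n−1}, a_{n−2}]ᵀ, so [a_11, a_10]ᵀ = Q¹⁰·[a_1, a_0]ᵀ.
Q¹⁰ = [[89, 55], [55, 34]], giving [a_11, a_10]ᵀ = [[102], [63]].

102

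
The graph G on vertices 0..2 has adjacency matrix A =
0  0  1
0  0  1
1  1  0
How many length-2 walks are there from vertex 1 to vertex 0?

1

The number of length-2 walks from vertex 1 to vertex 0 is entry (1,0) of A^2, where A is the adjacency matrix.
A^2 = [[1, 1, 0], [1, 1, 0], [0, 0, 2]]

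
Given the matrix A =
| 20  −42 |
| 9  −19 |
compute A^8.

[[1786, −3570], [765, −1529]]

tr A = 1 and det A = −2, so the characteristic polynomial is λ² − (1)λ + (−2) with roots −1 and 2.
Eigenvectors give P = [[2, 7], [1, 3]] with P⁻¹ = [[−3, 7], [1, −2]], and A = P·diag(−1, 2)·P⁻¹.
Then A^8 = P·diag(1, 256)·P⁻¹ = [[2, 1792], [1, 768]] · [[−3, 7], [1, −2]] = [[1786, −3570], [765, −1529]].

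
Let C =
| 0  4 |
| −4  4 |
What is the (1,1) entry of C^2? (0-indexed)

0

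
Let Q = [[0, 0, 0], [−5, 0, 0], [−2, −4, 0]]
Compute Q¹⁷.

Q is strictly triangular, hence nilpotent: Q³ = 0, so Q¹⁷ = 0.

[[0, 0, 0], [0, 0, 0], [0, 0, 0]]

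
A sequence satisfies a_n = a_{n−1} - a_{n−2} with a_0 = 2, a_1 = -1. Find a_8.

-3

With companion matrix B = [[1, -1], [1, 0]], [a_n, a_{n−1}]ᵀ = B·[a_{n−1}, a_{n−2}]ᵀ, so [a_8, a_7]ᵀ = B⁷·[a_1, a_0]ᵀ.
B⁷ = [[1, -1], [1, 0]], giving [a_8, a_7]ᵀ = [[-3], [-1]].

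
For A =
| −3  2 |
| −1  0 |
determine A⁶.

tr A = −3 and det A = 2, so the characteristic polynomial is λ² − (−3)λ + (2) with roots −2 and −1.
Eigenvectors give P = [[2, −1], [1, −1]] with P⁻¹ = [[1, −1], [1, −2]], and A = P·diag(−2, −1)·P⁻¹.
Then A⁶ = P·diag(64, 1)·P⁻¹ = [[128, −1], [64, −1]] · [[1, −1], [1, −2]] = [[127, −126], [63, −62]].

[[127, −126], [63, −62]]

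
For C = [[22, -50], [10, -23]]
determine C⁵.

tr C = -1 and det C = -6, so the characteristic polynomial is λ² − (-1)λ + (-6) with roots 2 and -3.
Eigenvectors give P = [[5, -2], [2, -1]] with P⁻¹ = [[1, -2], [2, -5]], and C = P·diag(2, -3)·P⁻¹.
Then C⁵ = P·diag(32, -243)·P⁻¹ = [[160, 486], [64, 243]] · [[1, -2], [2, -5]] = [[1132, -2750], [550, -1343]].

[[1132, -2750], [550, -1343]]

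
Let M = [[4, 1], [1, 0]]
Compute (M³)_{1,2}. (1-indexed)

M² = [[17, 4], [4, 1]]
M³ = [[72, 17], [17, 4]]

17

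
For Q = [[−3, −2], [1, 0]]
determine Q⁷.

[[−255, −254], [127, 126]]

tr Q = −3 and det Q = 2, so the characteristic polynomial is λ² − (−3)λ + (2) with roots −1 and −2.
Eigenvectors give P = [[−1, −2], [1, 1]] with P⁻¹ = [[1, 2], [−1, −1]], and Q = P·diag(−1, −2)·P⁻¹.
Then Q⁷ = P·diag(−1, −128)·P⁻¹ = [[1, 256], [−1, −128]] · [[1, 2], [−1, −1]] = [[−255, −254], [127, 126]].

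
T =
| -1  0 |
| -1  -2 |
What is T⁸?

tr T = -3 and det T = 2, so the characteristic polynomial is λ² − (-3)λ + (2) with roots -1 and -2.
Eigenvectors give P = [[-1, 0], [1, 1]] with P⁻¹ = [[-1, 0], [1, 1]], and T = P·diag(-1, -2)·P⁻¹.
Then T⁸ = P·diag(1, 256)·P⁻¹ = [[-1, 0], [1, 256]] · [[-1, 0], [1, 1]] = [[1, 0], [255, 256]].

[[1, 0], [255, 256]]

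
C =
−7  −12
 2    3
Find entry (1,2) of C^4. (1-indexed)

480

tr C = −4 and det C = 3, so the characteristic polynomial is λ² − (−4)λ + (3) with roots −1 and −3.
Eigenvectors give P = [[−2, 3], [1, −1]] with P⁻¹ = [[1, 3], [1, 2]], and C = P·diag(−1, −3)·P⁻¹.
Then C^4 = P·diag(1, 81)·P⁻¹ = [[−2, 243], [1, −81]] · [[1, 3], [1, 2]] = [[241, 480], [−80, −159]].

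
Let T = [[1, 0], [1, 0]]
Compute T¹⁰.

[[1, 0], [1, 0]]

T² = T (a projection; rank 1, trace 1), so T¹⁰ = T.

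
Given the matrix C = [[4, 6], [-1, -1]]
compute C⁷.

[[382, 762], [-127, -253]]

tr C = 3 and det C = 2, so the characteristic polynomial is λ² − (3)λ + (2) with roots 2 and 1.
Eigenvectors give P = [[3, 2], [-1, -1]] with P⁻¹ = [[1, 2], [-1, -3]], and C = P·diag(2, 1)·P⁻¹.
Then C⁷ = P·diag(128, 1)·P⁻¹ = [[384, 2], [-128, -1]] · [[1, 2], [-1, -3]] = [[382, 762], [-127, -253]].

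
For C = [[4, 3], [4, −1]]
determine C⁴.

[[892, 369], [492, 277]]

C² = [[28, 9], [12, 13]]
C³ = [[148, 75], [100, 23]]
C⁴ = [[892, 369], [492, 277]]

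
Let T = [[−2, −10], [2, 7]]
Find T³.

[[−68, −190], [38, 103]]

tr T = 5 and det T = 6, so the characteristic polynomial is λ² − (5)λ + (6) with roots 2 and 3.
Eigenvectors give P = [[5, −2], [−2, 1]] with P⁻¹ = [[1, 2], [2, 5]], and T = P·diag(2, 3)·P⁻¹.
Then T³ = P·diag(8, 27)·P⁻¹ = [[40, −54], [−16, 27]] · [[1, 2], [2, 5]] = [[−68, −190], [38, 103]].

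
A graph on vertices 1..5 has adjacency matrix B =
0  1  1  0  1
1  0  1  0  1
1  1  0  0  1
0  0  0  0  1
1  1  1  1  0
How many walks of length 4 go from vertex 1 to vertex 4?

The number of length-4 walks from vertex 1 to vertex 4 is entry (1,4) of B⁴, where B is the adjacency matrix.
B² = [[3, 2, 2, 1, 2], [2, 3, 2, 1, 2], [2, 2, 3, 1, 2], [1, 1, 1, 1, 0], [2, 2, 2, 0, 4]]
B³ = [[6, 7, 7, 2, 8], [7, 6, 7, 2, 8], [7, 7, 6, 2, 8], [2, 2, 2, 0, 4], [8, 8, 8, 4, 6]]
B⁴ = [[22, 21, 21, 8, 22], [21, 22, 21, 8, 22], [21, 21, 22, 8, 22], [8, 8, 8, 4, 6], [22, 22, 22, 6, 28]]

8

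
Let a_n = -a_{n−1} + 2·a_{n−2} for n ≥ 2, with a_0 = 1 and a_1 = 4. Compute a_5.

With companion matrix B = [[-1, 2], [1, 0]], [a_n, a_{n−1}]ᵀ = B·[a_{n−1}, a_{n−2}]ᵀ, so [a_5, a_4]ᵀ = B⁴·[a_1, a_0]ᵀ.
B⁴ = [[11, -10], [-5, 6]], giving [a_5, a_4]ᵀ = [[34], [-14]].

34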